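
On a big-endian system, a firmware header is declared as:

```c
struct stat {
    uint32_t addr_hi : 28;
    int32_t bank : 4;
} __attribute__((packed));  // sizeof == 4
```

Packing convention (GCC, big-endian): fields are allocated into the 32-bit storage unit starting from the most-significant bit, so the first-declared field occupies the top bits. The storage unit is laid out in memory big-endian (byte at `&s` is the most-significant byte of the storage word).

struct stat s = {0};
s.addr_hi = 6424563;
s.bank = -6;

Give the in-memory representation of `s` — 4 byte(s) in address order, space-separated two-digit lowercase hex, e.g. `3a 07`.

06 20 7f 3a

addr_hi (28b) val=6424563 bits=0x6207f3 at bit 4: 0x06207f30
bank (4b) val=-6 bits=0xa at bit 0: 0x06207f3a
word = 0x06207f3a → big-endian bytes:
  [0]=0x06  [1]=0x20  [2]=0x7f  [3]=0x3a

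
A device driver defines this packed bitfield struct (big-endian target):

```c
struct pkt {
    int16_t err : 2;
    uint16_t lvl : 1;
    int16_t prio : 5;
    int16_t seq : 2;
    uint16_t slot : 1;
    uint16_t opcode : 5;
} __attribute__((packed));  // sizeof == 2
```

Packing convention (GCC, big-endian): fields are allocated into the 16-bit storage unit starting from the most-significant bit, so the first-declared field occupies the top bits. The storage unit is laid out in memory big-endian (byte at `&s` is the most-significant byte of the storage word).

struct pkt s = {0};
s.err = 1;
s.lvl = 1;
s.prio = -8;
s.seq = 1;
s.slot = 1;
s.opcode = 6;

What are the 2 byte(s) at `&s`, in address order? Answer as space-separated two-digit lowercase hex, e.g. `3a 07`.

78 66

[14+:2] err=1 & 0x3 = 0x1; word=0x4000
[13+:1] lvl=1 & 0x1 = 0x1; word=0x6000
[8+:5] prio=-8 & 0x1f = 0x18; word=0x7800
[6+:2] seq=1 & 0x3 = 0x1; word=0x7840
[5+:1] slot=1 & 0x1 = 0x1; word=0x7860
[0+:5] opcode=6 & 0x1f = 0x6; word=0x7866
word = 0x7866 → big-endian bytes:
  [0]=0x78  [1]=0x66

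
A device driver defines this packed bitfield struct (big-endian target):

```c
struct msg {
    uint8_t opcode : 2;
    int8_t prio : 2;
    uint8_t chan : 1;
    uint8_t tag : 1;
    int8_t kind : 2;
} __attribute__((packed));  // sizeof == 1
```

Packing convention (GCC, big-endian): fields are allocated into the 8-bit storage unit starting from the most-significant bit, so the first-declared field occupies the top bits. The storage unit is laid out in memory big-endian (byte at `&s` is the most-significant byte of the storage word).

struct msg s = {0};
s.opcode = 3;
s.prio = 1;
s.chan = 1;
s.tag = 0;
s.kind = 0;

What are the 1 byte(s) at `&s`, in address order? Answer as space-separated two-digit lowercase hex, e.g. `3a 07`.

d8

[6+:2] opcode=3 & 0x3 = 0x3; word=0xc0
[4+:2] prio=1 & 0x3 = 0x1; word=0xd0
[3+:1] chan=1 & 0x1 = 0x1; word=0xd8
[2+:1] tag=0 & 0x1 = 0x0; word=0xd8
[0+:2] kind=0 & 0x3 = 0x0; word=0xd8
word = 0xd8 → big-endian bytes:
  [0]=0xd8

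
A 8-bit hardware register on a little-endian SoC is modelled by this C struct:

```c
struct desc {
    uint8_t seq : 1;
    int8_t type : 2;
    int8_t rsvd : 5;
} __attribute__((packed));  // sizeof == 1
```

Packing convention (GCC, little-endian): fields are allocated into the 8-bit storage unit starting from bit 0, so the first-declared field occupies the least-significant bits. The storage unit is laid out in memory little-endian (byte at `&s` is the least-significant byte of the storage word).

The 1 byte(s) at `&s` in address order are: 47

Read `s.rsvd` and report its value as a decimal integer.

8

[0]=0x47 (little-endian) → word 0x47
seq:1 @ bit 0 → (0x47>>0)&0x1 = 0x1
type:2 @ bit 1 → (0x47>>1)&0x3 = 0x3
rsvd:5 @ bit 3 → (0x47>>3)&0x1f = 0x8  ←
rsvd signed 5b, MSB=0: value = 8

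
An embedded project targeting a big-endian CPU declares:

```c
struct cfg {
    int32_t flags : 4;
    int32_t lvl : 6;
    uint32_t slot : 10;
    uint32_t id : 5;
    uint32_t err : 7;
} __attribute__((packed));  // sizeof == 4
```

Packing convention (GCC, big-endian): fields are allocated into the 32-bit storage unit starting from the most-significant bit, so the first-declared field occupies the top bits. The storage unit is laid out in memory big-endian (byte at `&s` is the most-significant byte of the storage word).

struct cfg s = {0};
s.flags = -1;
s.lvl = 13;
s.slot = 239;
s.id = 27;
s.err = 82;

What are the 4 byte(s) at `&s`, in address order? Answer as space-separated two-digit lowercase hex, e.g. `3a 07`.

f3 4e fd d2

flags:4 = -1 → 0xf << 28 → word 0xf0000000
lvl:6 = 13 → 0xd << 22 → word 0xf3400000
slot:10 = 239 → 0xef << 12 → word 0xf34ef000
id:5 = 27 → 0x1b << 7 → word 0xf34efd80
err:7 = 82 → 0x52 << 0 → word 0xf34efdd2
word = 0xf34efdd2 → big-endian bytes:
  [0]=0xf3  [1]=0x4e  [2]=0xfd  [3]=0xd2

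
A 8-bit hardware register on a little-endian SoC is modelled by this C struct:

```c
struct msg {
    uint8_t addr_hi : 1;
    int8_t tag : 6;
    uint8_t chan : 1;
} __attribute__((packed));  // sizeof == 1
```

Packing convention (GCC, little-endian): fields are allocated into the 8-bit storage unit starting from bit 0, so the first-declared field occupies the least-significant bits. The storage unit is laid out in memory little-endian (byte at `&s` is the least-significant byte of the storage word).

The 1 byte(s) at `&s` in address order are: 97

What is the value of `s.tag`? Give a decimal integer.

[0]=0x97 (little-endian) → word 0x97
addr_hi:1 @ bit 0 → (0x97>>0)&0x1 = 0x1
tag:6 @ bit 1 → (0x97>>1)&0x3f = 0xb  ←
chan:1 @ bit 7 → (0x97>>7)&0x1 = 0x1
tag signed 6b, MSB=0: value = 11

11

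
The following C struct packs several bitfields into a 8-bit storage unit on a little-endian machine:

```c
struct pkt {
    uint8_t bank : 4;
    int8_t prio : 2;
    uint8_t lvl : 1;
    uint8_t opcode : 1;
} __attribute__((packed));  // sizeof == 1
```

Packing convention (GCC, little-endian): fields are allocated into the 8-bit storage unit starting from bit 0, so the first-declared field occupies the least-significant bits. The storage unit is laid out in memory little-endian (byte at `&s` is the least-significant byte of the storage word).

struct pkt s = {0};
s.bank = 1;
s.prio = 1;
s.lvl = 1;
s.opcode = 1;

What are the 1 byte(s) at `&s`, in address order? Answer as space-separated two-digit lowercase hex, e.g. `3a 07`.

d1

[0+:4] bank=1 & 0xf = 0x1; word=0x01
[4+:2] prio=1 & 0x3 = 0x1; word=0x11
[6+:1] lvl=1 & 0x1 = 0x1; word=0x51
[7+:1] opcode=1 & 0x1 = 0x1; word=0xd1
word = 0xd1 → little-endian bytes:
  [0]=0xd1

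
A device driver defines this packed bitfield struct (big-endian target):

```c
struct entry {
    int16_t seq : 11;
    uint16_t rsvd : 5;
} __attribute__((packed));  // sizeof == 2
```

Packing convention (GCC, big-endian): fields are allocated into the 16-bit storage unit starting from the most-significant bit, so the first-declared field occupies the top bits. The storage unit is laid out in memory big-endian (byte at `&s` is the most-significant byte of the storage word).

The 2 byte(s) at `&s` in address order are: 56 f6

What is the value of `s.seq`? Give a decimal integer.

[0]=0x56 [1]=0xf6 (big-endian) → word 0x56f6
seq [5+:11] = (word>>5) & 0x7ff = 695  ←
rsvd [0+:5] = (word>>0) & 0x1f = 22
seq signed 11b, MSB=0: value = 695

695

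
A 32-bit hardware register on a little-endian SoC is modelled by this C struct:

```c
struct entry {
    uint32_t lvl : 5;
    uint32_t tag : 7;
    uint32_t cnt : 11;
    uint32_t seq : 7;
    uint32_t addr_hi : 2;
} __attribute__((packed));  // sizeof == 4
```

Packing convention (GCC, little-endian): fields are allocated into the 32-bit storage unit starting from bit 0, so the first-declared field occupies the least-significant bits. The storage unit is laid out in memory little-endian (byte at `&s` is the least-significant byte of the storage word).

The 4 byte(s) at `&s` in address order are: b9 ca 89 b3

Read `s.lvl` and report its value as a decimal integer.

25

[0]=0xb9 [1]=0xca [2]=0x89 [3]=0xb3 (little-endian) → word 0xb389cab9
lvl:5 @ bit 0 → (0xb389cab9>>0)&0x1f = 0x19  ←
tag:7 @ bit 5 → (0xb389cab9>>5)&0x7f = 0x55
cnt:11 @ bit 12 → (0xb389cab9>>12)&0x7ff = 0x9c
seq:7 @ bit 23 → (0xb389cab9>>23)&0x7f = 0x67
addr_hi:2 @ bit 30 → (0xb389cab9>>30)&0x3 = 0x2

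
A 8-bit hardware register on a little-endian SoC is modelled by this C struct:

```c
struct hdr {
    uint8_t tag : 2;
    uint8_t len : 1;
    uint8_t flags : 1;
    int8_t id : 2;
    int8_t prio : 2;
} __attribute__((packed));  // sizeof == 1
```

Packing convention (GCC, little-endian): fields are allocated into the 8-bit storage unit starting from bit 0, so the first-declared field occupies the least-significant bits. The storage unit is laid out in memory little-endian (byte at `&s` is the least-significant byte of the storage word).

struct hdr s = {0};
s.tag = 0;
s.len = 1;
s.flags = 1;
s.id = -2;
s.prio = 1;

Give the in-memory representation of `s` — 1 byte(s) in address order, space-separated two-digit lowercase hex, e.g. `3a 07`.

6c

[0+:2] tag=0 & 0x3 = 0x0; word=0x00
[2+:1] len=1 & 0x1 = 0x1; word=0x04
[3+:1] flags=1 & 0x1 = 0x1; word=0x0c
[4+:2] id=-2 & 0x3 = 0x2; word=0x2c
[6+:2] prio=1 & 0x3 = 0x1; word=0x6c
word = 0x6c → little-endian bytes:
  [0]=0x6c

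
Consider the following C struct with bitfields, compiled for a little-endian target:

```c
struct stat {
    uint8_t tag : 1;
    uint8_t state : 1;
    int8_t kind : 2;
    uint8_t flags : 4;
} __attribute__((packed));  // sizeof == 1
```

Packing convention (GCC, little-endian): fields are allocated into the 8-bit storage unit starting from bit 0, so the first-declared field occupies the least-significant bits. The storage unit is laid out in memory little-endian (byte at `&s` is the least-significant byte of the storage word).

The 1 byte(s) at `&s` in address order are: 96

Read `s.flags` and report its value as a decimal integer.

9

[0]=0x96 (little-endian) → word 0x96
tag:1 @ bit 0 → (0x96>>0)&0x1 = 0x0
state:1 @ bit 1 → (0x96>>1)&0x1 = 0x1
kind:2 @ bit 2 → (0x96>>2)&0x3 = 0x1
flags:4 @ bit 4 → (0x96>>4)&0xf = 0x9  ←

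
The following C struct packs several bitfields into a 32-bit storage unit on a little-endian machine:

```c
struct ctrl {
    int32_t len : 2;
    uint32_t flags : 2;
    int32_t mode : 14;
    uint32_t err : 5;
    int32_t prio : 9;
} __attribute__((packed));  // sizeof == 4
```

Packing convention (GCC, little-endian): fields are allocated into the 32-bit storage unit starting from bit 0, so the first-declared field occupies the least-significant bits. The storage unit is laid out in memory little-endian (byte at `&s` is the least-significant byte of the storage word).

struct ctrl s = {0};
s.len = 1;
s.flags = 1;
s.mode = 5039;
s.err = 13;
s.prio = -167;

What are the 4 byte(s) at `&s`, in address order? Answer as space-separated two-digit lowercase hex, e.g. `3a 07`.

f5 3a b5 ac

len (2b) val=1 bits=0x1 at bit 0: 0x00000001
flags (2b) val=1 bits=0x1 at bit 2: 0x00000005
mode (14b) val=5039 bits=0x13af at bit 4: 0x00013af5
err (5b) val=13 bits=0xd at bit 18: 0x00353af5
prio (9b) val=-167 bits=0x159 at bit 23: 0xacb53af5
word = 0xacb53af5 → little-endian bytes:
  [0]=0xf5  [1]=0x3a  [2]=0xb5  [3]=0xac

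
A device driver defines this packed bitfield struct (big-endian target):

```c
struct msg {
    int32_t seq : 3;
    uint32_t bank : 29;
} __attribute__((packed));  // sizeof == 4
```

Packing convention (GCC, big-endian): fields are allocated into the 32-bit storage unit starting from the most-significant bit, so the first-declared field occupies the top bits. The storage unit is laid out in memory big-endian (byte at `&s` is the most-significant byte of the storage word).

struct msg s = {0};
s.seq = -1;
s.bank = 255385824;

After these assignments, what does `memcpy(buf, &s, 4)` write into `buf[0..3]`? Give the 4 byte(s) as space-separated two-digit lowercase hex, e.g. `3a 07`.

ef 38 e0 e0

seq:3 = -1 → 0x7 << 29 → word 0xe0000000
bank:29 = 255385824 → 0xf38e0e0 << 0 → word 0xef38e0e0
word = 0xef38e0e0 → big-endian bytes:
  [0]=0xef  [1]=0x38  [2]=0xe0  [3]=0xe0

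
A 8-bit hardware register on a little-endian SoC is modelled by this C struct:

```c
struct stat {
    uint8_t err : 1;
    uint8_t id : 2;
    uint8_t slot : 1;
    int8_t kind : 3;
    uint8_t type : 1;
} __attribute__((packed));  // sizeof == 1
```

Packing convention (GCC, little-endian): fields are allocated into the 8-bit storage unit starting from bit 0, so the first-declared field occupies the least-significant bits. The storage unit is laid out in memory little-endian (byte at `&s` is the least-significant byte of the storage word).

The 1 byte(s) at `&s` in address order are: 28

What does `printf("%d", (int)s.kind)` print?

[0]=0x28 (little-endian) → word 0x28
err:1 @ bit 0 → (0x28>>0)&0x1 = 0x0
id:2 @ bit 1 → (0x28>>1)&0x3 = 0x0
slot:1 @ bit 3 → (0x28>>3)&0x1 = 0x1
kind:3 @ bit 4 → (0x28>>4)&0x7 = 0x2  ←
type:1 @ bit 7 → (0x28>>7)&0x1 = 0x0
kind signed 3b, MSB=0: value = 2

2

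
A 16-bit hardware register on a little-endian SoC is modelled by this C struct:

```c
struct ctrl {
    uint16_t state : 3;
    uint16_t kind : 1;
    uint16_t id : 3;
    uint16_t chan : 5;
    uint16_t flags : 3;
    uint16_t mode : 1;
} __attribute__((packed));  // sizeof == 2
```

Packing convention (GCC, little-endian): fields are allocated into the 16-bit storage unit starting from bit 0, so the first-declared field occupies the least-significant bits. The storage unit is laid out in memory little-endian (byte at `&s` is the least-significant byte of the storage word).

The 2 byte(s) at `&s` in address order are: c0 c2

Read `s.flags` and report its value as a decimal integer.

[0]=0xc0 [1]=0xc2 (little-endian) → word 0xc2c0
state:3 @ bit 0 → (0xc2c0>>0)&0x7 = 0x0
kind:1 @ bit 3 → (0xc2c0>>3)&0x1 = 0x0
id:3 @ bit 4 → (0xc2c0>>4)&0x7 = 0x4
chan:5 @ bit 7 → (0xc2c0>>7)&0x1f = 0x5
flags:3 @ bit 12 → (0xc2c0>>12)&0x7 = 0x4  ←
mode:1 @ bit 15 → (0xc2c0>>15)&0x1 = 0x1

4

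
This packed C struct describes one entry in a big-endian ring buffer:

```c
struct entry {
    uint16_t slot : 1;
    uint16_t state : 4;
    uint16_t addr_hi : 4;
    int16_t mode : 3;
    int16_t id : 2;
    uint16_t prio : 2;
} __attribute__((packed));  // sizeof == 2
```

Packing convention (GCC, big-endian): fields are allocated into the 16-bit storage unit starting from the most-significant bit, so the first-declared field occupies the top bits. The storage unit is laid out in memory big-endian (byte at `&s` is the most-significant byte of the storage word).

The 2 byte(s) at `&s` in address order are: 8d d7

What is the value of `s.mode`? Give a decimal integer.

[0]=0x8d [1]=0xd7 (big-endian) → word 0x8dd7
slot:1 @ bit 15 → (0x8dd7>>15)&0x1 = 0x1
state:4 @ bit 11 → (0x8dd7>>11)&0xf = 0x1
addr_hi:4 @ bit 7 → (0x8dd7>>7)&0xf = 0xb
mode:3 @ bit 4 → (0x8dd7>>4)&0x7 = 0x5  ←
id:2 @ bit 2 → (0x8dd7>>2)&0x3 = 0x1
prio:2 @ bit 0 → (0x8dd7>>0)&0x3 = 0x3
mode signed 3b, MSB=1: 5 - 8 = -3

-3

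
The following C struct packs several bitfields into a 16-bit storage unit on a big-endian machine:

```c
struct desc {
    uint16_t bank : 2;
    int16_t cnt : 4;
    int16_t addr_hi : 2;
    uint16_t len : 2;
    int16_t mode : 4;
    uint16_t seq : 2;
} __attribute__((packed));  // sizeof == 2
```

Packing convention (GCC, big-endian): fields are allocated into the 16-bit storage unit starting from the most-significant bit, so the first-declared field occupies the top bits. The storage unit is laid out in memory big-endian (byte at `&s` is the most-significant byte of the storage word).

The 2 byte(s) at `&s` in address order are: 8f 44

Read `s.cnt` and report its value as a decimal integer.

3

[0]=0x8f [1]=0x44 (big-endian) → word 0x8f44
bank [14+:2] = (word>>14) & 0x3 = 2
cnt [10+:4] = (word>>10) & 0xf = 3  ←
addr_hi [8+:2] = (word>>8) & 0x3 = 3
len [6+:2] = (word>>6) & 0x3 = 1
mode [2+:4] = (word>>2) & 0xf = 1
seq [0+:2] = (word>>0) & 0x3 = 0
cnt signed 4b, MSB=0: value = 3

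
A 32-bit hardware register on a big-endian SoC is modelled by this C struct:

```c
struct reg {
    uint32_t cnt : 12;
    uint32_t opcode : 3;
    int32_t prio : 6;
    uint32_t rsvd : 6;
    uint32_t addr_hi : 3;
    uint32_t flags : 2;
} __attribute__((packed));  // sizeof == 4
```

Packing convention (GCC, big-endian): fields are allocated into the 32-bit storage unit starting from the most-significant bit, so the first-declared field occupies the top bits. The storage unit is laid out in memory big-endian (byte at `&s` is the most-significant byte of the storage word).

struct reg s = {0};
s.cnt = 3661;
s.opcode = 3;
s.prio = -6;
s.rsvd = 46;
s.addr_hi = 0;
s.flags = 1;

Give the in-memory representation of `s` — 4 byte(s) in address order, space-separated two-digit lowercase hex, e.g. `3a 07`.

e4 d7 d5 c1

cnt:12 = 3661 → 0xe4d << 20 → word 0xe4d00000
opcode:3 = 3 → 0x3 << 17 → word 0xe4d60000
prio:6 = -6 → 0x3a << 11 → word 0xe4d7d000
rsvd:6 = 46 → 0x2e << 5 → word 0xe4d7d5c0
addr_hi:3 = 0 → 0x0 << 2 → word 0xe4d7d5c0
flags:2 = 1 → 0x1 << 0 → word 0xe4d7d5c1
word = 0xe4d7d5c1 → big-endian bytes:
  [0]=0xe4  [1]=0xd7  [2]=0xd5  [3]=0xc1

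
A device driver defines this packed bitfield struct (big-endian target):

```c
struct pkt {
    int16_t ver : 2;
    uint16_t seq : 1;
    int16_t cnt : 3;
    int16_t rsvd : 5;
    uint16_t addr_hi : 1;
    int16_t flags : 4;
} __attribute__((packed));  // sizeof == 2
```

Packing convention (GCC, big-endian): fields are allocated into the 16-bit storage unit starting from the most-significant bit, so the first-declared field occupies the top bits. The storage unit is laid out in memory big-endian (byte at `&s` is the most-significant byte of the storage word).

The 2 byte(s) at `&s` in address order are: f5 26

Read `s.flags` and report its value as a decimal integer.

[0]=0xf5 [1]=0x26 (big-endian) → word 0xf526
ver [14+:2] = (word>>14) & 0x3 = 3
seq [13+:1] = (word>>13) & 0x1 = 1
cnt [10+:3] = (word>>10) & 0x7 = 5
rsvd [5+:5] = (word>>5) & 0x1f = 9
addr_hi [4+:1] = (word>>4) & 0x1 = 0
flags [0+:4] = (word>>0) & 0xf = 6  ←
flags signed 4b, MSB=0: value = 6

6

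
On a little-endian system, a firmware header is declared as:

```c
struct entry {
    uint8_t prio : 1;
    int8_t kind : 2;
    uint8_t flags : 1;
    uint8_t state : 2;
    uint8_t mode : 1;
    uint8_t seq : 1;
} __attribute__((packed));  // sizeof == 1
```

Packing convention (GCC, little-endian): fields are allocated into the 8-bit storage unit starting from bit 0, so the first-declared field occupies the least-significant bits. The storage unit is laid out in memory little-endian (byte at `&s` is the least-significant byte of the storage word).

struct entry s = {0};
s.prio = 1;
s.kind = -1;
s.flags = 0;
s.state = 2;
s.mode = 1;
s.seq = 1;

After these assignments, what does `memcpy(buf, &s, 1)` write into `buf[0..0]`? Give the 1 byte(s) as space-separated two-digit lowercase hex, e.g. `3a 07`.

prio:1 = 1 → 0x1 << 0 → word 0x01
kind:2 = -1 → 0x3 << 1 → word 0x07
flags:1 = 0 → 0x0 << 3 → word 0x07
state:2 = 2 → 0x2 << 4 → word 0x27
mode:1 = 1 → 0x1 << 6 → word 0x67
seq:1 = 1 → 0x1 << 7 → word 0xe7
word = 0xe7 → little-endian bytes:
  [0]=0xe7

e7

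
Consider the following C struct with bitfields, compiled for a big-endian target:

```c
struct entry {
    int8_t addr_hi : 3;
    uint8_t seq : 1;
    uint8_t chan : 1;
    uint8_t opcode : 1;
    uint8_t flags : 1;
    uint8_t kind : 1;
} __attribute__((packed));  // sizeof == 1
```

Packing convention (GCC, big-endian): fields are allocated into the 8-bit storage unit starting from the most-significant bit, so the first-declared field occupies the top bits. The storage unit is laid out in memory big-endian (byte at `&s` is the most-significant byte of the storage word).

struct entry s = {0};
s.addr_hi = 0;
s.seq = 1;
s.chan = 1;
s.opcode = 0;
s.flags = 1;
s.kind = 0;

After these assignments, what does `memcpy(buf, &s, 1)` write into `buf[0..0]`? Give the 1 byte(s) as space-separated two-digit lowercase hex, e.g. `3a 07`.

1a

addr_hi:3 = 0 → 0x0 << 5 → word 0x00
seq:1 = 1 → 0x1 << 4 → word 0x10
chan:1 = 1 → 0x1 << 3 → word 0x18
opcode:1 = 0 → 0x0 << 2 → word 0x18
flags:1 = 1 → 0x1 << 1 → word 0x1a
kind:1 = 0 → 0x0 << 0 → word 0x1a
word = 0x1a → big-endian bytes:
  [0]=0x1a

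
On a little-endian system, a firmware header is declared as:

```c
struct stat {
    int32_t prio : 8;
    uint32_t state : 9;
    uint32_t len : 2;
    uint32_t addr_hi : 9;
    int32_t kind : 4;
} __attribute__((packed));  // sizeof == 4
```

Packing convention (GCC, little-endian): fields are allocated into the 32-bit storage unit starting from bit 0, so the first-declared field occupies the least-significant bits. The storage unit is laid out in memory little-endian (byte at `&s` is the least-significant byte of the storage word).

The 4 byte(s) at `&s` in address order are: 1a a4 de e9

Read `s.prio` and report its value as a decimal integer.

26

[0]=0x1a [1]=0xa4 [2]=0xde [3]=0xe9 (little-endian) → word 0xe9dea41a
prio [0+:8] = (word>>0) & 0xff = 26  ←
state [8+:9] = (word>>8) & 0x1ff = 164
len [17+:2] = (word>>17) & 0x3 = 3
addr_hi [19+:9] = (word>>19) & 0x1ff = 315
kind [28+:4] = (word>>28) & 0xf = 14
prio signed 8b, MSB=0: value = 26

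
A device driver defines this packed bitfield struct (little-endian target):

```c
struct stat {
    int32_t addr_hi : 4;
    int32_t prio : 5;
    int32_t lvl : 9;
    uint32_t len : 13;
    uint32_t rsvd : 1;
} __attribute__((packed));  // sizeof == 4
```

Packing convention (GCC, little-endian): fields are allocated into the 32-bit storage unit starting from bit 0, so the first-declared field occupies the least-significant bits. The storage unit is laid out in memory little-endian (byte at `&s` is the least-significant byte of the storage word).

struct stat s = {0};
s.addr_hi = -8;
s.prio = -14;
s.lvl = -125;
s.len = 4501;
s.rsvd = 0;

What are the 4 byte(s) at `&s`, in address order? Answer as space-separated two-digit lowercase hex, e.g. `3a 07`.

28 07 57 46

addr_hi (4b) val=-8 bits=0x8 at bit 0: 0x00000008
prio (5b) val=-14 bits=0x12 at bit 4: 0x00000128
lvl (9b) val=-125 bits=0x183 at bit 9: 0x00030728
len (13b) val=4501 bits=0x1195 at bit 18: 0x46570728
rsvd (1b) val=0 bits=0x0 at bit 31: 0x46570728
word = 0x46570728 → little-endian bytes:
  [0]=0x28  [1]=0x07  [2]=0x57  [3]=0x46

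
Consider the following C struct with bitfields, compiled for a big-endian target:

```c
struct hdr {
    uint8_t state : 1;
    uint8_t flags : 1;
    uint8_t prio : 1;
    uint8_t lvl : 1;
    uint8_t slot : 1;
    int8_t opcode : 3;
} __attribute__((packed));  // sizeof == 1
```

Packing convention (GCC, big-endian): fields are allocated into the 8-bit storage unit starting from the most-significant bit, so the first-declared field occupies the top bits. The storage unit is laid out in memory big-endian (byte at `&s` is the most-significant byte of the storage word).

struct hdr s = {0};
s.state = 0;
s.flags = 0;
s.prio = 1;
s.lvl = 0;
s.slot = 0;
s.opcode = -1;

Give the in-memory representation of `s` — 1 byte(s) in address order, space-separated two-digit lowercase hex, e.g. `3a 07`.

[7+:1] state=0 & 0x1 = 0x0; word=0x00
[6+:1] flags=0 & 0x1 = 0x0; word=0x00
[5+:1] prio=1 & 0x1 = 0x1; word=0x20
[4+:1] lvl=0 & 0x1 = 0x0; word=0x20
[3+:1] slot=0 & 0x1 = 0x0; word=0x20
[0+:3] opcode=-1 & 0x7 = 0x7; word=0x27
word = 0x27 → big-endian bytes:
  [0]=0x27

27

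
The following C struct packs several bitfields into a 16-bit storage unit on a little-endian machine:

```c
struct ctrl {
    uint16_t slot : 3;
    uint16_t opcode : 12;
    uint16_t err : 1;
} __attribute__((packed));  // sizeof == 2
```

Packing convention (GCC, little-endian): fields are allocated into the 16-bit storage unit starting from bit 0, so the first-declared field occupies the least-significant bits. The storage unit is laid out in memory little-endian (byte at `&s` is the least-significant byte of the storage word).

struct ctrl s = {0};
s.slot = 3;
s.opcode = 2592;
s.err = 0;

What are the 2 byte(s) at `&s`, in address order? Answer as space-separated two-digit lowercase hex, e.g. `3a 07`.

03 51

slot (3b) val=3 bits=0x3 at bit 0: 0x0003
opcode (12b) val=2592 bits=0xa20 at bit 3: 0x5103
err (1b) val=0 bits=0x0 at bit 15: 0x5103
word = 0x5103 → little-endian bytes:
  [0]=0x03  [1]=0x51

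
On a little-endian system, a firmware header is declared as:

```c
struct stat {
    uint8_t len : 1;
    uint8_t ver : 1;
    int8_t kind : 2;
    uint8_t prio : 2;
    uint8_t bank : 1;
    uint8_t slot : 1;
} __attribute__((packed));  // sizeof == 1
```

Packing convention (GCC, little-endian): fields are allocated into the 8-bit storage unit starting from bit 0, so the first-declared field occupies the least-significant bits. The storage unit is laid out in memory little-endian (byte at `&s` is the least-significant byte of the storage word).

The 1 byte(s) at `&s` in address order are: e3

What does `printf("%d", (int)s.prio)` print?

[0]=0xe3 (little-endian) → word 0xe3
len:1 @ bit 0 → (0xe3>>0)&0x1 = 0x1
ver:1 @ bit 1 → (0xe3>>1)&0x1 = 0x1
kind:2 @ bit 2 → (0xe3>>2)&0x3 = 0x0
prio:2 @ bit 4 → (0xe3>>4)&0x3 = 0x2  ←
bank:1 @ bit 6 → (0xe3>>6)&0x1 = 0x1
slot:1 @ bit 7 → (0xe3>>7)&0x1 = 0x1

2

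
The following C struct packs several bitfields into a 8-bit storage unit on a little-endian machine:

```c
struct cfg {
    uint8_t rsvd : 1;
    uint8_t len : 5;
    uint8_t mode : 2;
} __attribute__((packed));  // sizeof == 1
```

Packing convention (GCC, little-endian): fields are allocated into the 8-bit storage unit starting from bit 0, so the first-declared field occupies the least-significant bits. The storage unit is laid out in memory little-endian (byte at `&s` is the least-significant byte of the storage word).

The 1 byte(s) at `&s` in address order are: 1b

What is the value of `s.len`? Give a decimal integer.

13

[0]=0x1b (little-endian) → word 0x1b
rsvd:1 @ bit 0 → (0x1b>>0)&0x1 = 0x1
len:5 @ bit 1 → (0x1b>>1)&0x1f = 0xd  ←
mode:2 @ bit 6 → (0x1b>>6)&0x3 = 0x0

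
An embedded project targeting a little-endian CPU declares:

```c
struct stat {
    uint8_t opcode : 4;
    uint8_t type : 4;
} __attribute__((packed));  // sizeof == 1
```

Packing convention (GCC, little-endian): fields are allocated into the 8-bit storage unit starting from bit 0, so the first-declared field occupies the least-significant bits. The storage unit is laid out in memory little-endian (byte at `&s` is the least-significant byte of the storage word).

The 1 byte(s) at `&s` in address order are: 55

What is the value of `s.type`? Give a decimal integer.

[0]=0x55 (little-endian) → word 0x55
opcode [0+:4] = (word>>0) & 0xf = 5
type [4+:4] = (word>>4) & 0xf = 5  ←

5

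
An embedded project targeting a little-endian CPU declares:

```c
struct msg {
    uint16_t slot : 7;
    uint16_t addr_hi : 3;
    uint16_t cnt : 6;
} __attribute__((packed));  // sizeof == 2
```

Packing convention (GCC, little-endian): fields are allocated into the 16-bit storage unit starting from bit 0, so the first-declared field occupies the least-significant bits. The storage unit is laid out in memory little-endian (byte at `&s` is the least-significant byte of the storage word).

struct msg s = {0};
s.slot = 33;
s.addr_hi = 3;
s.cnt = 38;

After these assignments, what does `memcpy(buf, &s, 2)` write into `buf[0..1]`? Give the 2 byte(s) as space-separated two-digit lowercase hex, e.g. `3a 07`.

a1 99

slot (7b) val=33 bits=0x21 at bit 0: 0x0021
addr_hi (3b) val=3 bits=0x3 at bit 7: 0x01a1
cnt (6b) val=38 bits=0x26 at bit 10: 0x99a1
word = 0x99a1 → little-endian bytes:
  [0]=0xa1  [1]=0x99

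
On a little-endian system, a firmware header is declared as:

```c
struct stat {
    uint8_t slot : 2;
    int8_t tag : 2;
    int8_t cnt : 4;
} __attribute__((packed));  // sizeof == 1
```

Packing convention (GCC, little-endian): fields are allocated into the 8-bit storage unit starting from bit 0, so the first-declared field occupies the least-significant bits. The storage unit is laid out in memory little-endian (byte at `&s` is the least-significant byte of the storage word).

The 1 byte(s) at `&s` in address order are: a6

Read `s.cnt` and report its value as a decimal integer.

[0]=0xa6 (little-endian) → word 0xa6
slot [0+:2] = (word>>0) & 0x3 = 2
tag [2+:2] = (word>>2) & 0x3 = 1
cnt [4+:4] = (word>>4) & 0xf = 10  ←
cnt signed 4b, MSB=1: 10 - 16 = -6

-6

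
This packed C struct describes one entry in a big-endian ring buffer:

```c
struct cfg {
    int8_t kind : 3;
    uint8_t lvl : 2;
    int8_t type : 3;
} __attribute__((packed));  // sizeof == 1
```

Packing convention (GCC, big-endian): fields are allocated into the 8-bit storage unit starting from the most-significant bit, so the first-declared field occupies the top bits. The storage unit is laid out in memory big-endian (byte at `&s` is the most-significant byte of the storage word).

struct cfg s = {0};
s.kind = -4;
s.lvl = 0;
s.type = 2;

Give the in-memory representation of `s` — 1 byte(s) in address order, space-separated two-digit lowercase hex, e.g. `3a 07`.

kind (3b) val=-4 bits=0x4 at bit 5: 0x80
lvl (2b) val=0 bits=0x0 at bit 3: 0x80
type (3b) val=2 bits=0x2 at bit 0: 0x82
word = 0x82 → big-endian bytes:
  [0]=0x82

82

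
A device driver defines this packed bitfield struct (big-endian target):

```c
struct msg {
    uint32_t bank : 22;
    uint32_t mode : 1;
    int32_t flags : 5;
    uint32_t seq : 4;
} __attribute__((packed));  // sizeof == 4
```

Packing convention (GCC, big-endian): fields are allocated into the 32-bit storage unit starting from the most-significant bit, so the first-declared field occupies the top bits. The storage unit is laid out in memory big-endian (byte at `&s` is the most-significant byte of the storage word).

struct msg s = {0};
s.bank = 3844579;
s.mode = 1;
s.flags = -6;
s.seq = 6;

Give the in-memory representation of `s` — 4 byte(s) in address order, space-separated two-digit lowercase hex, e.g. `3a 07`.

ea a7 8f a6

bank:22 = 3844579 → 0x3aa9e3 << 10 → word 0xeaa78c00
mode:1 = 1 → 0x1 << 9 → word 0xeaa78e00
flags:5 = -6 → 0x1a << 4 → word 0xeaa78fa0
seq:4 = 6 → 0x6 << 0 → word 0xeaa78fa6
word = 0xeaa78fa6 → big-endian bytes:
  [0]=0xea  [1]=0xa7  [2]=0x8f  [3]=0xa6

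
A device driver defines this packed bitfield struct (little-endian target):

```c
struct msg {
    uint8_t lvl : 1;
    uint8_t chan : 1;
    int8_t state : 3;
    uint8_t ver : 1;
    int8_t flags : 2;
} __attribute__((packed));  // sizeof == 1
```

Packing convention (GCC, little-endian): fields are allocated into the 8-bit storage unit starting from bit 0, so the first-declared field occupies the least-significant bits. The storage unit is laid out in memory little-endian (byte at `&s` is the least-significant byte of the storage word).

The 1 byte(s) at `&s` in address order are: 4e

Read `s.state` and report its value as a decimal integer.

[0]=0x4e (little-endian) → word 0x4e
lvl:1 @ bit 0 → (0x4e>>0)&0x1 = 0x0
chan:1 @ bit 1 → (0x4e>>1)&0x1 = 0x1
state:3 @ bit 2 → (0x4e>>2)&0x7 = 0x3  ←
ver:1 @ bit 5 → (0x4e>>5)&0x1 = 0x0
flags:2 @ bit 6 → (0x4e>>6)&0x3 = 0x1
state signed 3b, MSB=0: value = 3

3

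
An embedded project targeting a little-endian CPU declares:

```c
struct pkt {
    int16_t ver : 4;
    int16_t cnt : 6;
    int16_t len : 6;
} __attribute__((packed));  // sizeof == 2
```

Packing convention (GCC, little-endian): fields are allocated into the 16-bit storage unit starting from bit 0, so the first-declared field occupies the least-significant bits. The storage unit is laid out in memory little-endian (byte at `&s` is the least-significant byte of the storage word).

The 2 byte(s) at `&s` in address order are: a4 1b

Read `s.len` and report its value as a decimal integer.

[0]=0xa4 [1]=0x1b (little-endian) → word 0x1ba4
ver:4 @ bit 0 → (0x1ba4>>0)&0xf = 0x4
cnt:6 @ bit 4 → (0x1ba4>>4)&0x3f = 0x3a
len:6 @ bit 10 → (0x1ba4>>10)&0x3f = 0x6  ←
len signed 6b, MSB=0: value = 6

6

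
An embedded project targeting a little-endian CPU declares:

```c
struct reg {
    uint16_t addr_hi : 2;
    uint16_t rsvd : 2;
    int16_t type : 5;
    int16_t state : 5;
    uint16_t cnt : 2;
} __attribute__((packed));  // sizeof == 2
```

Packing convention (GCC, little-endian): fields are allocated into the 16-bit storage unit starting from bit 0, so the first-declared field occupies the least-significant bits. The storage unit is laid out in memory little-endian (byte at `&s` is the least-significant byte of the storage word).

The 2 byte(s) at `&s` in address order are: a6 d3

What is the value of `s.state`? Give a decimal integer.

9

[0]=0xa6 [1]=0xd3 (little-endian) → word 0xd3a6
addr_hi:2 @ bit 0 → (0xd3a6>>0)&0x3 = 0x2
rsvd:2 @ bit 2 → (0xd3a6>>2)&0x3 = 0x1
type:5 @ bit 4 → (0xd3a6>>4)&0x1f = 0x1a
state:5 @ bit 9 → (0xd3a6>>9)&0x1f = 0x9  ←
cnt:2 @ bit 14 → (0xd3a6>>14)&0x3 = 0x3
state signed 5b, MSB=0: value = 9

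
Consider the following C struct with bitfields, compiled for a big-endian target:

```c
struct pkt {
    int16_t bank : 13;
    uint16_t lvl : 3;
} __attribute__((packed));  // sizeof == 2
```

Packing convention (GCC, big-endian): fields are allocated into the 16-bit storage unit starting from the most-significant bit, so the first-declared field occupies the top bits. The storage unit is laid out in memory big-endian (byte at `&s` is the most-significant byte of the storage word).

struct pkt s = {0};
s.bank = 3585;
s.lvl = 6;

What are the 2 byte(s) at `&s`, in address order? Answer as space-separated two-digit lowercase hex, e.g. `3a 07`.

bank (13b) val=3585 bits=0xe01 at bit 3: 0x7008
lvl (3b) val=6 bits=0x6 at bit 0: 0x700e
word = 0x700e → big-endian bytes:
  [0]=0x70  [1]=0x0e

70 0e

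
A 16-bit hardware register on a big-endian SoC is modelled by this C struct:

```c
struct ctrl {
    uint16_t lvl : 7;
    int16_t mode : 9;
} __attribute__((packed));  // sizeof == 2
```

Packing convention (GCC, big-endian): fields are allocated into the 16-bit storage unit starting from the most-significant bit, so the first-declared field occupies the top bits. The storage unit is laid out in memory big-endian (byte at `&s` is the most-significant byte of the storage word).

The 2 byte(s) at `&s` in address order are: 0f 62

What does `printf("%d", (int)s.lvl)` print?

7

[0]=0x0f [1]=0x62 (big-endian) → word 0x0f62
lvl [9+:7] = (word>>9) & 0x7f = 7  ←
mode [0+:9] = (word>>0) & 0x1ff = 354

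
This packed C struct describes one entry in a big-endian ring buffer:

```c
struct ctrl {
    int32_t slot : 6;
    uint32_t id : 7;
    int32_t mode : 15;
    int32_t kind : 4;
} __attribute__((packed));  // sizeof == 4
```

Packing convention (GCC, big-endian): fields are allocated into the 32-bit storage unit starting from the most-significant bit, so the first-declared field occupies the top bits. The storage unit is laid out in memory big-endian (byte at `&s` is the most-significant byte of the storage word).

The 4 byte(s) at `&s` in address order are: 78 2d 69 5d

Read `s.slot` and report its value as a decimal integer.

[0]=0x78 [1]=0x2d [2]=0x69 [3]=0x5d (big-endian) → word 0x782d695d
slot:6 @ bit 26 → (0x782d695d>>26)&0x3f = 0x1e  ←
id:7 @ bit 19 → (0x782d695d>>19)&0x7f = 0x5
mode:15 @ bit 4 → (0x782d695d>>4)&0x7fff = 0x5695
kind:4 @ bit 0 → (0x782d695d>>0)&0xf = 0xd
slot signed 6b, MSB=0: value = 30

30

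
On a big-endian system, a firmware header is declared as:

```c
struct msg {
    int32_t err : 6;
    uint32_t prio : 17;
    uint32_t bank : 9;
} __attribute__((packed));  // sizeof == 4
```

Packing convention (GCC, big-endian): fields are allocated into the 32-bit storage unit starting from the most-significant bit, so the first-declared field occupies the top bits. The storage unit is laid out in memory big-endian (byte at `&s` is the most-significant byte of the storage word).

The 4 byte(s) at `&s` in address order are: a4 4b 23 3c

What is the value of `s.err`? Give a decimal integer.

-23

[0]=0xa4 [1]=0x4b [2]=0x23 [3]=0x3c (big-endian) → word 0xa44b233c
err [26+:6] = (word>>26) & 0x3f = 41  ←
prio [9+:17] = (word>>9) & 0x1ffff = 9617
bank [0+:9] = (word>>0) & 0x1ff = 316
err signed 6b, MSB=1: 41 - 64 = -23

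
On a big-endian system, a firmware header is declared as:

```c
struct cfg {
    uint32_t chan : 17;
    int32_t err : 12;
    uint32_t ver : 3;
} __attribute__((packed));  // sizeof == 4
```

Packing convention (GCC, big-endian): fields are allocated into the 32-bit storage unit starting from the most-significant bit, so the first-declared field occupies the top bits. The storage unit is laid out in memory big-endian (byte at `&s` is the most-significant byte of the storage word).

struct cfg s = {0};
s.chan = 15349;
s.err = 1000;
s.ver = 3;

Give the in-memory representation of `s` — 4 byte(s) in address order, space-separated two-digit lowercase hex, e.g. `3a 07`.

chan (17b) val=15349 bits=0x3bf5 at bit 15: 0x1dfa8000
err (12b) val=1000 bits=0x3e8 at bit 3: 0x1dfa9f40
ver (3b) val=3 bits=0x3 at bit 0: 0x1dfa9f43
word = 0x1dfa9f43 → big-endian bytes:
  [0]=0x1d  [1]=0xfa  [2]=0x9f  [3]=0x43

1d fa 9f 43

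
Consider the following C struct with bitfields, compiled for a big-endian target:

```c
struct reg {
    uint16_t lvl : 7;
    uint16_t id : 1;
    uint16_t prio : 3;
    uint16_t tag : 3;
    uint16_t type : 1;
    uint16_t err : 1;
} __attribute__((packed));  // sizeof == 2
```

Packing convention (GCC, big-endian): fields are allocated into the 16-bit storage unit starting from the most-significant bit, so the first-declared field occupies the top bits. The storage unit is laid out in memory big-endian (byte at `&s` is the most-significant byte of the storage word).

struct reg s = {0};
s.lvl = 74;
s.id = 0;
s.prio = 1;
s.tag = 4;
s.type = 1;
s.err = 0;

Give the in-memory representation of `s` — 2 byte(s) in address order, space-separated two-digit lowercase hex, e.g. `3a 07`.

94 32

[9+:7] lvl=74 & 0x7f = 0x4a; word=0x9400
[8+:1] id=0 & 0x1 = 0x0; word=0x9400
[5+:3] prio=1 & 0x7 = 0x1; word=0x9420
[2+:3] tag=4 & 0x7 = 0x4; word=0x9430
[1+:1] type=1 & 0x1 = 0x1; word=0x9432
[0+:1] err=0 & 0x1 = 0x0; word=0x9432
word = 0x9432 → big-endian bytes:
  [0]=0x94  [1]=0x32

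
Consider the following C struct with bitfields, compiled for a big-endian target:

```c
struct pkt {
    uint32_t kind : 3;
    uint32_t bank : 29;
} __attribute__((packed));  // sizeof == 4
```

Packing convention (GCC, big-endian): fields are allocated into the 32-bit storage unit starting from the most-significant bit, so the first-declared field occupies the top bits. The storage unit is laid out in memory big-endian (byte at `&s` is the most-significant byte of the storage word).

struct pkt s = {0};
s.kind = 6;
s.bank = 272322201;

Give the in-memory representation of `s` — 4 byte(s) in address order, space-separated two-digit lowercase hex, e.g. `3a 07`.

kind:3 = 6 → 0x6 << 29 → word 0xc0000000
bank:29 = 272322201 → 0x103b4e99 << 0 → word 0xd03b4e99
word = 0xd03b4e99 → big-endian bytes:
  [0]=0xd0  [1]=0x3b  [2]=0x4e  [3]=0x99

d0 3b 4e 99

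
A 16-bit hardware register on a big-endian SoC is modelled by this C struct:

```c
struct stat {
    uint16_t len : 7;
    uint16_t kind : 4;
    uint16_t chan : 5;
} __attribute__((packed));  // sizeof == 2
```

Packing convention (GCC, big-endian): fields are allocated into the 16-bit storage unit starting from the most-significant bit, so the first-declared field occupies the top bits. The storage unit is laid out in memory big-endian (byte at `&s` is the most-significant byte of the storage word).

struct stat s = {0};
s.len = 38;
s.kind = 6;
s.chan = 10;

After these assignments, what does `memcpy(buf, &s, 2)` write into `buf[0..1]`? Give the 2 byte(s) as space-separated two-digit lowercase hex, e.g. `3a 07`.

4c ca

[9+:7] len=38 & 0x7f = 0x26; word=0x4c00
[5+:4] kind=6 & 0xf = 0x6; word=0x4cc0
[0+:5] chan=10 & 0x1f = 0xa; word=0x4cca
word = 0x4cca → big-endian bytes:
  [0]=0x4c  [1]=0xca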